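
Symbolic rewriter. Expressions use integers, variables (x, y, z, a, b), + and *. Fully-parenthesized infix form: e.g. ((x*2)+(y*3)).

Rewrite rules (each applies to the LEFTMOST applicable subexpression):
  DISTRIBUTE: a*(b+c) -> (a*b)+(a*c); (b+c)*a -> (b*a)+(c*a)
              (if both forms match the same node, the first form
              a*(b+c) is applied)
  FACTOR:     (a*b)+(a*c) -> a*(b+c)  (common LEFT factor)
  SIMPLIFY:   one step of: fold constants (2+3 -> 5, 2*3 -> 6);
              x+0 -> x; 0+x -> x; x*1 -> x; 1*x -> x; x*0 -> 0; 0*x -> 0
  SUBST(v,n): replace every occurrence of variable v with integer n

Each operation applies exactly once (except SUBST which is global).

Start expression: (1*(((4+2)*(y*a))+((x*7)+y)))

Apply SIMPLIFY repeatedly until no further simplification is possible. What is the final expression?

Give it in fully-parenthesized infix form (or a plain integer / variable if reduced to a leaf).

Start: (1*(((4+2)*(y*a))+((x*7)+y)))
Step 1: at root: (1*(((4+2)*(y*a))+((x*7)+y))) -> (((4+2)*(y*a))+((x*7)+y)); overall: (1*(((4+2)*(y*a))+((x*7)+y))) -> (((4+2)*(y*a))+((x*7)+y))
Step 2: at LL: (4+2) -> 6; overall: (((4+2)*(y*a))+((x*7)+y)) -> ((6*(y*a))+((x*7)+y))
Fixed point: ((6*(y*a))+((x*7)+y))

Answer: ((6*(y*a))+((x*7)+y))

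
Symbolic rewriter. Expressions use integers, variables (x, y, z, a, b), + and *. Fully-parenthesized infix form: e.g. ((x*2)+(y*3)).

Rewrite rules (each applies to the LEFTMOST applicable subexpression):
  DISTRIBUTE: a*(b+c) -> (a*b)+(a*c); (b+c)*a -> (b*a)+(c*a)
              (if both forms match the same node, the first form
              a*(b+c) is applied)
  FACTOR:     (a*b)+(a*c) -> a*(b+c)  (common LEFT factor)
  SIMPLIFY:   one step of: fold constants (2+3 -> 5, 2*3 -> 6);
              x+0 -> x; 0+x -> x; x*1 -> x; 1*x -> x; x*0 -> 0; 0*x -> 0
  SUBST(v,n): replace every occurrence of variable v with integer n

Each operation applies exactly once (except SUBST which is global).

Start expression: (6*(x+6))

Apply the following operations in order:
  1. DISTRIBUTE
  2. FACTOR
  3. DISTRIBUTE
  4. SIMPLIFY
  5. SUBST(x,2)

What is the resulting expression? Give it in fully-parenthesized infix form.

Start: (6*(x+6))
Apply DISTRIBUTE at root (target: (6*(x+6))): (6*(x+6)) -> ((6*x)+(6*6))
Apply FACTOR at root (target: ((6*x)+(6*6))): ((6*x)+(6*6)) -> (6*(x+6))
Apply DISTRIBUTE at root (target: (6*(x+6))): (6*(x+6)) -> ((6*x)+(6*6))
Apply SIMPLIFY at R (target: (6*6)): ((6*x)+(6*6)) -> ((6*x)+36)
Apply SUBST(x,2): ((6*x)+36) -> ((6*2)+36)

Answer: ((6*2)+36)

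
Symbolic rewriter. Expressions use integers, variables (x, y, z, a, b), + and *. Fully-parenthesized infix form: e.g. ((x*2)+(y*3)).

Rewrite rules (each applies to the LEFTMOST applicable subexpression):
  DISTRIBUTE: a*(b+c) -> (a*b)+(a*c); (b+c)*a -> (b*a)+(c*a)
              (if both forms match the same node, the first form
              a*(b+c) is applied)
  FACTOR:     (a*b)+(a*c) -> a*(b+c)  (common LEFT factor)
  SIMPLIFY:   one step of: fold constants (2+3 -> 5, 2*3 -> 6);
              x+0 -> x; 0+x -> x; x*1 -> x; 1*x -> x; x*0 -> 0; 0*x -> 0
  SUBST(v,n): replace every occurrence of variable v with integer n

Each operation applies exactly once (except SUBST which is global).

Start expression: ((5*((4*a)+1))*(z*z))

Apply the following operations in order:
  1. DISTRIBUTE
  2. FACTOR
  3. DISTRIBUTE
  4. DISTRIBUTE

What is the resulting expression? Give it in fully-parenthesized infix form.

Start: ((5*((4*a)+1))*(z*z))
Apply DISTRIBUTE at L (target: (5*((4*a)+1))): ((5*((4*a)+1))*(z*z)) -> (((5*(4*a))+(5*1))*(z*z))
Apply FACTOR at L (target: ((5*(4*a))+(5*1))): (((5*(4*a))+(5*1))*(z*z)) -> ((5*((4*a)+1))*(z*z))
Apply DISTRIBUTE at L (target: (5*((4*a)+1))): ((5*((4*a)+1))*(z*z)) -> (((5*(4*a))+(5*1))*(z*z))
Apply DISTRIBUTE at root (target: (((5*(4*a))+(5*1))*(z*z))): (((5*(4*a))+(5*1))*(z*z)) -> (((5*(4*a))*(z*z))+((5*1)*(z*z)))

Answer: (((5*(4*a))*(z*z))+((5*1)*(z*z)))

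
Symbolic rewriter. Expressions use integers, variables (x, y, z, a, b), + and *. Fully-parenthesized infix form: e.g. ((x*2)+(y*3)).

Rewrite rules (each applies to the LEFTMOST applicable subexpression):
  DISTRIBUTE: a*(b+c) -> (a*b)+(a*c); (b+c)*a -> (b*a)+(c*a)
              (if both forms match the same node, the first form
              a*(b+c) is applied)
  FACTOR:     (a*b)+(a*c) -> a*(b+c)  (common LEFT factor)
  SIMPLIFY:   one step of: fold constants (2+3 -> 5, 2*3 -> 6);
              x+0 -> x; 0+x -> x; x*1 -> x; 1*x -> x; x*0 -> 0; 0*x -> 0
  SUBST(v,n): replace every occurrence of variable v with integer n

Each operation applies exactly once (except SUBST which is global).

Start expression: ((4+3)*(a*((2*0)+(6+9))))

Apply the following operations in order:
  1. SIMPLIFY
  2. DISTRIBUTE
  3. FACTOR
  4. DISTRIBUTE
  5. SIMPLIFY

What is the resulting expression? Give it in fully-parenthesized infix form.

Start: ((4+3)*(a*((2*0)+(6+9))))
Apply SIMPLIFY at L (target: (4+3)): ((4+3)*(a*((2*0)+(6+9)))) -> (7*(a*((2*0)+(6+9))))
Apply DISTRIBUTE at R (target: (a*((2*0)+(6+9)))): (7*(a*((2*0)+(6+9)))) -> (7*((a*(2*0))+(a*(6+9))))
Apply FACTOR at R (target: ((a*(2*0))+(a*(6+9)))): (7*((a*(2*0))+(a*(6+9)))) -> (7*(a*((2*0)+(6+9))))
Apply DISTRIBUTE at R (target: (a*((2*0)+(6+9)))): (7*(a*((2*0)+(6+9)))) -> (7*((a*(2*0))+(a*(6+9))))
Apply SIMPLIFY at RLR (target: (2*0)): (7*((a*(2*0))+(a*(6+9)))) -> (7*((a*0)+(a*(6+9))))

Answer: (7*((a*0)+(a*(6+9))))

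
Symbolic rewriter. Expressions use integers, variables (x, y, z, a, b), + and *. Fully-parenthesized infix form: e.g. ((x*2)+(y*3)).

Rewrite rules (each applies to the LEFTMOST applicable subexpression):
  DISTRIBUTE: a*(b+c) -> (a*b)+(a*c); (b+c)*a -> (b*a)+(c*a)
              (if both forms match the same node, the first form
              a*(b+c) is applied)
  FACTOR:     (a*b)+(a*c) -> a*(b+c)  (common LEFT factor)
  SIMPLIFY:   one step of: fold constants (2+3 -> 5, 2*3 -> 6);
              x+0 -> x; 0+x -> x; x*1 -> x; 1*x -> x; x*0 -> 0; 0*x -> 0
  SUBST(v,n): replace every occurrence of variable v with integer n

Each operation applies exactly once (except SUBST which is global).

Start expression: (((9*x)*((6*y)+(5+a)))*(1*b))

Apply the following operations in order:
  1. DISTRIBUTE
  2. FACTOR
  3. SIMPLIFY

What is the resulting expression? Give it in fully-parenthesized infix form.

Start: (((9*x)*((6*y)+(5+a)))*(1*b))
Apply DISTRIBUTE at L (target: ((9*x)*((6*y)+(5+a)))): (((9*x)*((6*y)+(5+a)))*(1*b)) -> ((((9*x)*(6*y))+((9*x)*(5+a)))*(1*b))
Apply FACTOR at L (target: (((9*x)*(6*y))+((9*x)*(5+a)))): ((((9*x)*(6*y))+((9*x)*(5+a)))*(1*b)) -> (((9*x)*((6*y)+(5+a)))*(1*b))
Apply SIMPLIFY at R (target: (1*b)): (((9*x)*((6*y)+(5+a)))*(1*b)) -> (((9*x)*((6*y)+(5+a)))*b)

Answer: (((9*x)*((6*y)+(5+a)))*b)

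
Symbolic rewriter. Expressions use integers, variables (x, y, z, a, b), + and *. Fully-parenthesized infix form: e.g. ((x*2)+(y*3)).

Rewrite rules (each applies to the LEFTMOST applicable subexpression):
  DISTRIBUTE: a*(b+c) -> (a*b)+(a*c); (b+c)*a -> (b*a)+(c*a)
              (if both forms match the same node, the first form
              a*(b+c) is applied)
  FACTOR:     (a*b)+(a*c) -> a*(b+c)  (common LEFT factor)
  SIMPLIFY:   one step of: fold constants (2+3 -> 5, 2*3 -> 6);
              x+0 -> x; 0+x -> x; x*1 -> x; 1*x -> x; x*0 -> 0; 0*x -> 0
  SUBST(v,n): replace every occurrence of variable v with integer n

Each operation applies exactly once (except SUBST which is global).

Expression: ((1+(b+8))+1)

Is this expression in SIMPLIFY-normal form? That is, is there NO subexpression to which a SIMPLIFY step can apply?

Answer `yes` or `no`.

Expression: ((1+(b+8))+1)
Scanning for simplifiable subexpressions (pre-order)...
  at root: ((1+(b+8))+1) (not simplifiable)
  at L: (1+(b+8)) (not simplifiable)
  at LR: (b+8) (not simplifiable)
Result: no simplifiable subexpression found -> normal form.

Answer: yes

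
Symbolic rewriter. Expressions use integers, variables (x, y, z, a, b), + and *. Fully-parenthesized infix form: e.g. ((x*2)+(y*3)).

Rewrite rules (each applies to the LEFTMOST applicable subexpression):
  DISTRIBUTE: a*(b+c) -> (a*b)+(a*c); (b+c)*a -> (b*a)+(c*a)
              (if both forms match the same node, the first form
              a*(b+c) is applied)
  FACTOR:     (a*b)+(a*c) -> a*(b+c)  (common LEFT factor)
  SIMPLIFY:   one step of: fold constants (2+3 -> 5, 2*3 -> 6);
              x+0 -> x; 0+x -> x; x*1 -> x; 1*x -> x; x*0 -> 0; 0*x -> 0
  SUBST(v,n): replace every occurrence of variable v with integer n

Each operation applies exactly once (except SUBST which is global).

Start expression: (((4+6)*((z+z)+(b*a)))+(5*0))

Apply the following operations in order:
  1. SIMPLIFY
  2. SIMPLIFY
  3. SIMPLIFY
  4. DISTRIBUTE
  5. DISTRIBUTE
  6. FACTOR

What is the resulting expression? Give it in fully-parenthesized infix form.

Answer: ((10*(z+z))+(10*(b*a)))

Derivation:
Start: (((4+6)*((z+z)+(b*a)))+(5*0))
Apply SIMPLIFY at LL (target: (4+6)): (((4+6)*((z+z)+(b*a)))+(5*0)) -> ((10*((z+z)+(b*a)))+(5*0))
Apply SIMPLIFY at R (target: (5*0)): ((10*((z+z)+(b*a)))+(5*0)) -> ((10*((z+z)+(b*a)))+0)
Apply SIMPLIFY at root (target: ((10*((z+z)+(b*a)))+0)): ((10*((z+z)+(b*a)))+0) -> (10*((z+z)+(b*a)))
Apply DISTRIBUTE at root (target: (10*((z+z)+(b*a)))): (10*((z+z)+(b*a))) -> ((10*(z+z))+(10*(b*a)))
Apply DISTRIBUTE at L (target: (10*(z+z))): ((10*(z+z))+(10*(b*a))) -> (((10*z)+(10*z))+(10*(b*a)))
Apply FACTOR at L (target: ((10*z)+(10*z))): (((10*z)+(10*z))+(10*(b*a))) -> ((10*(z+z))+(10*(b*a)))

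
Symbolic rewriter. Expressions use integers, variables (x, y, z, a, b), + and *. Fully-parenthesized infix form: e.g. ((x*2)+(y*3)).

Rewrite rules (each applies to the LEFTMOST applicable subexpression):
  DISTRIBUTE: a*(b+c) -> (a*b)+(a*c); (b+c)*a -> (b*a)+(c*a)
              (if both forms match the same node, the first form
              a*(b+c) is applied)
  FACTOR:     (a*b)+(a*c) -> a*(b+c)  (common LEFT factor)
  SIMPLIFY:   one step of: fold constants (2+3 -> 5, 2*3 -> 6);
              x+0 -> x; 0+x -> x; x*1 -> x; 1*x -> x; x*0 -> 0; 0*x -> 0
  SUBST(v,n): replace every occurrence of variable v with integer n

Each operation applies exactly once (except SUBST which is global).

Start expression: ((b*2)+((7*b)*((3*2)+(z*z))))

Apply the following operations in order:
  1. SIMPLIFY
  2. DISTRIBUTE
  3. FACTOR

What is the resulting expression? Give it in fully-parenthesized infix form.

Answer: ((b*2)+((7*b)*(6+(z*z))))

Derivation:
Start: ((b*2)+((7*b)*((3*2)+(z*z))))
Apply SIMPLIFY at RRL (target: (3*2)): ((b*2)+((7*b)*((3*2)+(z*z)))) -> ((b*2)+((7*b)*(6+(z*z))))
Apply DISTRIBUTE at R (target: ((7*b)*(6+(z*z)))): ((b*2)+((7*b)*(6+(z*z)))) -> ((b*2)+(((7*b)*6)+((7*b)*(z*z))))
Apply FACTOR at R (target: (((7*b)*6)+((7*b)*(z*z)))): ((b*2)+(((7*b)*6)+((7*b)*(z*z)))) -> ((b*2)+((7*b)*(6+(z*z))))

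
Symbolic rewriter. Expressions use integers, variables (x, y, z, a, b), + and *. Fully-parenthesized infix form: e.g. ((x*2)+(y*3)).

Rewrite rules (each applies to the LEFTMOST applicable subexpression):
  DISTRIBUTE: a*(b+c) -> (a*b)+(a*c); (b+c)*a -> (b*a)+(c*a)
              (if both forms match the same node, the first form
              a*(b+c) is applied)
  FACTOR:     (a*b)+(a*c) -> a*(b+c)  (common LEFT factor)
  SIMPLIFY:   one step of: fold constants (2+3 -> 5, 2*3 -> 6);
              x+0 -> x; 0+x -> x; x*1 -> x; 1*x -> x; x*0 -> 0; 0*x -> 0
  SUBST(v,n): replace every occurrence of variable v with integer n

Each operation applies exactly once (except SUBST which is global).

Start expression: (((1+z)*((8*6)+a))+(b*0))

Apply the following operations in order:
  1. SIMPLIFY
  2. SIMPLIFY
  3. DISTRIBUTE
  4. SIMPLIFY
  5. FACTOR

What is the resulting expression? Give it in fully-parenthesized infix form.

Start: (((1+z)*((8*6)+a))+(b*0))
Apply SIMPLIFY at LRL (target: (8*6)): (((1+z)*((8*6)+a))+(b*0)) -> (((1+z)*(48+a))+(b*0))
Apply SIMPLIFY at R (target: (b*0)): (((1+z)*(48+a))+(b*0)) -> (((1+z)*(48+a))+0)
Apply DISTRIBUTE at L (target: ((1+z)*(48+a))): (((1+z)*(48+a))+0) -> ((((1+z)*48)+((1+z)*a))+0)
Apply SIMPLIFY at root (target: ((((1+z)*48)+((1+z)*a))+0)): ((((1+z)*48)+((1+z)*a))+0) -> (((1+z)*48)+((1+z)*a))
Apply FACTOR at root (target: (((1+z)*48)+((1+z)*a))): (((1+z)*48)+((1+z)*a)) -> ((1+z)*(48+a))

Answer: ((1+z)*(48+a))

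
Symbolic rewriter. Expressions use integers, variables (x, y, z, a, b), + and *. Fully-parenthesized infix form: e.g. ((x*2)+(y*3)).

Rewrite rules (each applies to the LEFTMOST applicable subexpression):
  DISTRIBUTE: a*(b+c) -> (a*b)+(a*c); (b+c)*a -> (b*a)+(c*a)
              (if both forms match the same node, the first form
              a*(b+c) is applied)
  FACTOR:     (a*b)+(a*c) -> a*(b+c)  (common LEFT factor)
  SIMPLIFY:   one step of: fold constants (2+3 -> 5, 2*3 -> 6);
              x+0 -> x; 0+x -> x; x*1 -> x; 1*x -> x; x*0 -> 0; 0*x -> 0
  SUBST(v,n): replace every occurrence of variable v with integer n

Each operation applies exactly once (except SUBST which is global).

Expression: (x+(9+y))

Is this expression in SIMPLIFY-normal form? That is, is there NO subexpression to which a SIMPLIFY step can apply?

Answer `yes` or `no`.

Answer: yes

Derivation:
Expression: (x+(9+y))
Scanning for simplifiable subexpressions (pre-order)...
  at root: (x+(9+y)) (not simplifiable)
  at R: (9+y) (not simplifiable)
Result: no simplifiable subexpression found -> normal form.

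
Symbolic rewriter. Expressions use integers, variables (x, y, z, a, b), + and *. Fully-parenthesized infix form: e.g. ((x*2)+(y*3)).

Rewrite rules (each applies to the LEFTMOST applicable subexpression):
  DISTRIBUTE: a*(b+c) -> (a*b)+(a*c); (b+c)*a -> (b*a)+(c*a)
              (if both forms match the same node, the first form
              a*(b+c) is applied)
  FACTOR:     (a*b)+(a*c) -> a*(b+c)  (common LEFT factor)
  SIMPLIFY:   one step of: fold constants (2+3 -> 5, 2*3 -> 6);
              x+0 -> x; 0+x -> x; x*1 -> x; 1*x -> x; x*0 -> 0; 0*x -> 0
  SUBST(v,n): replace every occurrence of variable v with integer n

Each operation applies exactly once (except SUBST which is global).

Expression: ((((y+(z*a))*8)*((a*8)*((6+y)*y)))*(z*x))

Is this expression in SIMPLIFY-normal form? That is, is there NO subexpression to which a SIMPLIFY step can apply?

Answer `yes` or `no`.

Expression: ((((y+(z*a))*8)*((a*8)*((6+y)*y)))*(z*x))
Scanning for simplifiable subexpressions (pre-order)...
  at root: ((((y+(z*a))*8)*((a*8)*((6+y)*y)))*(z*x)) (not simplifiable)
  at L: (((y+(z*a))*8)*((a*8)*((6+y)*y))) (not simplifiable)
  at LL: ((y+(z*a))*8) (not simplifiable)
  at LLL: (y+(z*a)) (not simplifiable)
  at LLLR: (z*a) (not simplifiable)
  at LR: ((a*8)*((6+y)*y)) (not simplifiable)
  at LRL: (a*8) (not simplifiable)
  at LRR: ((6+y)*y) (not simplifiable)
  at LRRL: (6+y) (not simplifiable)
  at R: (z*x) (not simplifiable)
Result: no simplifiable subexpression found -> normal form.

Answer: yes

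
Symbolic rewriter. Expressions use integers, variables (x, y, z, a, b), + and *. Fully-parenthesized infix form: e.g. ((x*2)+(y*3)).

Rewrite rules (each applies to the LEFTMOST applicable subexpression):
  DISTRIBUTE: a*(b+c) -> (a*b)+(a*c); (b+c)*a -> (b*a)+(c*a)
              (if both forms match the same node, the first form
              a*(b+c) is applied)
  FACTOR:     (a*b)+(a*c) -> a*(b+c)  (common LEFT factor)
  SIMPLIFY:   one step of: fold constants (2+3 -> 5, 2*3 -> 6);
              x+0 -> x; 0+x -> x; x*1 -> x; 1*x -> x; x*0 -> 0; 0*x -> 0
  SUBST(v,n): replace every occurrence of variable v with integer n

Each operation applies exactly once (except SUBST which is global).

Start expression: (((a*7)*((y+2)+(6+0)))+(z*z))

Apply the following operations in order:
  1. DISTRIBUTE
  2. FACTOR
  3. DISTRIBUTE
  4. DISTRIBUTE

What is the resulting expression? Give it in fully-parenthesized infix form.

Answer: (((((a*7)*y)+((a*7)*2))+((a*7)*(6+0)))+(z*z))

Derivation:
Start: (((a*7)*((y+2)+(6+0)))+(z*z))
Apply DISTRIBUTE at L (target: ((a*7)*((y+2)+(6+0)))): (((a*7)*((y+2)+(6+0)))+(z*z)) -> ((((a*7)*(y+2))+((a*7)*(6+0)))+(z*z))
Apply FACTOR at L (target: (((a*7)*(y+2))+((a*7)*(6+0)))): ((((a*7)*(y+2))+((a*7)*(6+0)))+(z*z)) -> (((a*7)*((y+2)+(6+0)))+(z*z))
Apply DISTRIBUTE at L (target: ((a*7)*((y+2)+(6+0)))): (((a*7)*((y+2)+(6+0)))+(z*z)) -> ((((a*7)*(y+2))+((a*7)*(6+0)))+(z*z))
Apply DISTRIBUTE at LL (target: ((a*7)*(y+2))): ((((a*7)*(y+2))+((a*7)*(6+0)))+(z*z)) -> (((((a*7)*y)+((a*7)*2))+((a*7)*(6+0)))+(z*z))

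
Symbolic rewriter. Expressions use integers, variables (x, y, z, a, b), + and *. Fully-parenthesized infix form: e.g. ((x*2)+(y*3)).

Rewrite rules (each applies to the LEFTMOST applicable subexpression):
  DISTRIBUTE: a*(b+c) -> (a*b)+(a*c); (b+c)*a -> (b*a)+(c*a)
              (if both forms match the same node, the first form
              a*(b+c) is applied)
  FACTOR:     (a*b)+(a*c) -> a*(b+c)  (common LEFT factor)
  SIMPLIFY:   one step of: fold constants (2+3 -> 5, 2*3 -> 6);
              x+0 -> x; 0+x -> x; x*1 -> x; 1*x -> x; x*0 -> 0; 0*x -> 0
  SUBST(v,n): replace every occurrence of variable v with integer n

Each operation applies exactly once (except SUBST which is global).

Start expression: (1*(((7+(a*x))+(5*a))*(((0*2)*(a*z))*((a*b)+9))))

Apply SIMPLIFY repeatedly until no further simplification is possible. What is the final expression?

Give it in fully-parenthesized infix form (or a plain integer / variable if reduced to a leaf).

Answer: 0

Derivation:
Start: (1*(((7+(a*x))+(5*a))*(((0*2)*(a*z))*((a*b)+9))))
Step 1: at root: (1*(((7+(a*x))+(5*a))*(((0*2)*(a*z))*((a*b)+9)))) -> (((7+(a*x))+(5*a))*(((0*2)*(a*z))*((a*b)+9))); overall: (1*(((7+(a*x))+(5*a))*(((0*2)*(a*z))*((a*b)+9)))) -> (((7+(a*x))+(5*a))*(((0*2)*(a*z))*((a*b)+9)))
Step 2: at RLL: (0*2) -> 0; overall: (((7+(a*x))+(5*a))*(((0*2)*(a*z))*((a*b)+9))) -> (((7+(a*x))+(5*a))*((0*(a*z))*((a*b)+9)))
Step 3: at RL: (0*(a*z)) -> 0; overall: (((7+(a*x))+(5*a))*((0*(a*z))*((a*b)+9))) -> (((7+(a*x))+(5*a))*(0*((a*b)+9)))
Step 4: at R: (0*((a*b)+9)) -> 0; overall: (((7+(a*x))+(5*a))*(0*((a*b)+9))) -> (((7+(a*x))+(5*a))*0)
Step 5: at root: (((7+(a*x))+(5*a))*0) -> 0; overall: (((7+(a*x))+(5*a))*0) -> 0
Fixed point: 0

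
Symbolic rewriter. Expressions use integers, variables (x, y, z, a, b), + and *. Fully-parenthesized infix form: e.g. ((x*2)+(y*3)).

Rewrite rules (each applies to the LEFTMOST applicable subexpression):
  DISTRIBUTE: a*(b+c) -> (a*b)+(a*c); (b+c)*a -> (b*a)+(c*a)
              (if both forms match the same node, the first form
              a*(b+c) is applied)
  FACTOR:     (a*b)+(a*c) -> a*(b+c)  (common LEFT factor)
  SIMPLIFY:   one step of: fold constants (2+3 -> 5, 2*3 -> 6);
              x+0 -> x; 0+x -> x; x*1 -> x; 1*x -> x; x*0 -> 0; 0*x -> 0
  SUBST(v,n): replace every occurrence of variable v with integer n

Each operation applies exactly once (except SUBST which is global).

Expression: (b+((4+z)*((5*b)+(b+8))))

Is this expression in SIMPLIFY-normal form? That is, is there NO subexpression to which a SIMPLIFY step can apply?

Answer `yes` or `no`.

Expression: (b+((4+z)*((5*b)+(b+8))))
Scanning for simplifiable subexpressions (pre-order)...
  at root: (b+((4+z)*((5*b)+(b+8)))) (not simplifiable)
  at R: ((4+z)*((5*b)+(b+8))) (not simplifiable)
  at RL: (4+z) (not simplifiable)
  at RR: ((5*b)+(b+8)) (not simplifiable)
  at RRL: (5*b) (not simplifiable)
  at RRR: (b+8) (not simplifiable)
Result: no simplifiable subexpression found -> normal form.

Answer: yes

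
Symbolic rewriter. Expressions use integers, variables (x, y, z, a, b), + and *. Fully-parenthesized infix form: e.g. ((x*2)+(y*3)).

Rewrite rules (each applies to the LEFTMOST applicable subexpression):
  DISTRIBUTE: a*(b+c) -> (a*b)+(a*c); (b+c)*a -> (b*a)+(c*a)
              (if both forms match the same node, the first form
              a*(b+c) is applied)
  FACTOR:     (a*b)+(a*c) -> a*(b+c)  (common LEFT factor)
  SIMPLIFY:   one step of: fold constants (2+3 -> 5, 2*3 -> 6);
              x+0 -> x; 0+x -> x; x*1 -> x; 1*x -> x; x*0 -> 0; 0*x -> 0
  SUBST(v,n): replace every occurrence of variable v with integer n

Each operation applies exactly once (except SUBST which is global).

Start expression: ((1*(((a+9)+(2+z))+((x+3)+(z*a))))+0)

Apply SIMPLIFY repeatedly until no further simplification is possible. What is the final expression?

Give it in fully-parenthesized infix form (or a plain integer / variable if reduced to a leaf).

Answer: (((a+9)+(2+z))+((x+3)+(z*a)))

Derivation:
Start: ((1*(((a+9)+(2+z))+((x+3)+(z*a))))+0)
Step 1: at root: ((1*(((a+9)+(2+z))+((x+3)+(z*a))))+0) -> (1*(((a+9)+(2+z))+((x+3)+(z*a)))); overall: ((1*(((a+9)+(2+z))+((x+3)+(z*a))))+0) -> (1*(((a+9)+(2+z))+((x+3)+(z*a))))
Step 2: at root: (1*(((a+9)+(2+z))+((x+3)+(z*a)))) -> (((a+9)+(2+z))+((x+3)+(z*a))); overall: (1*(((a+9)+(2+z))+((x+3)+(z*a)))) -> (((a+9)+(2+z))+((x+3)+(z*a)))
Fixed point: (((a+9)+(2+z))+((x+3)+(z*a)))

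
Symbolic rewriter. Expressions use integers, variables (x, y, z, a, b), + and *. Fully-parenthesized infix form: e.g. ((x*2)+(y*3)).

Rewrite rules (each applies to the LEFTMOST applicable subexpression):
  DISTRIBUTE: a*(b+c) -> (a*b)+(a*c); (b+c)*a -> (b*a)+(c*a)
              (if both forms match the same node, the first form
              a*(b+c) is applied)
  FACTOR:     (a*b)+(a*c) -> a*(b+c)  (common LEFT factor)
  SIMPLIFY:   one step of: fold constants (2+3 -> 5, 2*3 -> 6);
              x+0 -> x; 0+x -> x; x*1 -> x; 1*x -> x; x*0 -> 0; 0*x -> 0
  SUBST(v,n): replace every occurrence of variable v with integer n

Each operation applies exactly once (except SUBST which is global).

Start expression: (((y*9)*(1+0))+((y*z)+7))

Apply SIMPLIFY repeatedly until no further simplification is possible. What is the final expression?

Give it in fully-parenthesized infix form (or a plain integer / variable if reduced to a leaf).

Start: (((y*9)*(1+0))+((y*z)+7))
Step 1: at LR: (1+0) -> 1; overall: (((y*9)*(1+0))+((y*z)+7)) -> (((y*9)*1)+((y*z)+7))
Step 2: at L: ((y*9)*1) -> (y*9); overall: (((y*9)*1)+((y*z)+7)) -> ((y*9)+((y*z)+7))
Fixed point: ((y*9)+((y*z)+7))

Answer: ((y*9)+((y*z)+7))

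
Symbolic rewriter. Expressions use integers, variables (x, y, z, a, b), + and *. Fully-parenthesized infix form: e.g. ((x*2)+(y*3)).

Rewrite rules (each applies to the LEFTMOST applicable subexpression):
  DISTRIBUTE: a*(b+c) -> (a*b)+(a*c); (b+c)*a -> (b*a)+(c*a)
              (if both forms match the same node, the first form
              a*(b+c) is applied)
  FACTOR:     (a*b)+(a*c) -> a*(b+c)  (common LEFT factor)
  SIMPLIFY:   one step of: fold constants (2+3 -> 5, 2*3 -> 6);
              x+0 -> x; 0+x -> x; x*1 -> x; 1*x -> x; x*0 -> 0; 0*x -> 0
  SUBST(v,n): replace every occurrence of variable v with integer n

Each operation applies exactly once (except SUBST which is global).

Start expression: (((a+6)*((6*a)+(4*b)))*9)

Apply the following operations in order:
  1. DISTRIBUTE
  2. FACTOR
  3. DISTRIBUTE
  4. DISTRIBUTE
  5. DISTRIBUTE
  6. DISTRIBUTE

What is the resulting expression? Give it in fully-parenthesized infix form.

Start: (((a+6)*((6*a)+(4*b)))*9)
Apply DISTRIBUTE at L (target: ((a+6)*((6*a)+(4*b)))): (((a+6)*((6*a)+(4*b)))*9) -> ((((a+6)*(6*a))+((a+6)*(4*b)))*9)
Apply FACTOR at L (target: (((a+6)*(6*a))+((a+6)*(4*b)))): ((((a+6)*(6*a))+((a+6)*(4*b)))*9) -> (((a+6)*((6*a)+(4*b)))*9)
Apply DISTRIBUTE at L (target: ((a+6)*((6*a)+(4*b)))): (((a+6)*((6*a)+(4*b)))*9) -> ((((a+6)*(6*a))+((a+6)*(4*b)))*9)
Apply DISTRIBUTE at root (target: ((((a+6)*(6*a))+((a+6)*(4*b)))*9)): ((((a+6)*(6*a))+((a+6)*(4*b)))*9) -> ((((a+6)*(6*a))*9)+(((a+6)*(4*b))*9))
Apply DISTRIBUTE at LL (target: ((a+6)*(6*a))): ((((a+6)*(6*a))*9)+(((a+6)*(4*b))*9)) -> ((((a*(6*a))+(6*(6*a)))*9)+(((a+6)*(4*b))*9))
Apply DISTRIBUTE at L (target: (((a*(6*a))+(6*(6*a)))*9)): ((((a*(6*a))+(6*(6*a)))*9)+(((a+6)*(4*b))*9)) -> ((((a*(6*a))*9)+((6*(6*a))*9))+(((a+6)*(4*b))*9))

Answer: ((((a*(6*a))*9)+((6*(6*a))*9))+(((a+6)*(4*b))*9))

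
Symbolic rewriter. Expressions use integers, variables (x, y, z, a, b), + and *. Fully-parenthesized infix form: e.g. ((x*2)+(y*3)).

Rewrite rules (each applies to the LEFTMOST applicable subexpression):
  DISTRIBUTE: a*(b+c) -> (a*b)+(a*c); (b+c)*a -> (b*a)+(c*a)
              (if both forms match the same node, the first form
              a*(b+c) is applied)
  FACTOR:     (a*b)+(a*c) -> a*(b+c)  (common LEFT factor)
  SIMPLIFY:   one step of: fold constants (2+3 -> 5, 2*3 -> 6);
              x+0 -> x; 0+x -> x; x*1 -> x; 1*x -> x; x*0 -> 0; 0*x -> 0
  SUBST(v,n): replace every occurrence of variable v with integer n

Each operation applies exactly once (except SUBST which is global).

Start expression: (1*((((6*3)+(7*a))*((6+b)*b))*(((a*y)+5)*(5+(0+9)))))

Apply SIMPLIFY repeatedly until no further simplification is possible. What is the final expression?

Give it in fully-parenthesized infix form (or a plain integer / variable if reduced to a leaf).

Start: (1*((((6*3)+(7*a))*((6+b)*b))*(((a*y)+5)*(5+(0+9)))))
Step 1: at root: (1*((((6*3)+(7*a))*((6+b)*b))*(((a*y)+5)*(5+(0+9))))) -> ((((6*3)+(7*a))*((6+b)*b))*(((a*y)+5)*(5+(0+9)))); overall: (1*((((6*3)+(7*a))*((6+b)*b))*(((a*y)+5)*(5+(0+9))))) -> ((((6*3)+(7*a))*((6+b)*b))*(((a*y)+5)*(5+(0+9))))
Step 2: at LLL: (6*3) -> 18; overall: ((((6*3)+(7*a))*((6+b)*b))*(((a*y)+5)*(5+(0+9)))) -> (((18+(7*a))*((6+b)*b))*(((a*y)+5)*(5+(0+9))))
Step 3: at RRR: (0+9) -> 9; overall: (((18+(7*a))*((6+b)*b))*(((a*y)+5)*(5+(0+9)))) -> (((18+(7*a))*((6+b)*b))*(((a*y)+5)*(5+9)))
Step 4: at RR: (5+9) -> 14; overall: (((18+(7*a))*((6+b)*b))*(((a*y)+5)*(5+9))) -> (((18+(7*a))*((6+b)*b))*(((a*y)+5)*14))
Fixed point: (((18+(7*a))*((6+b)*b))*(((a*y)+5)*14))

Answer: (((18+(7*a))*((6+b)*b))*(((a*y)+5)*14))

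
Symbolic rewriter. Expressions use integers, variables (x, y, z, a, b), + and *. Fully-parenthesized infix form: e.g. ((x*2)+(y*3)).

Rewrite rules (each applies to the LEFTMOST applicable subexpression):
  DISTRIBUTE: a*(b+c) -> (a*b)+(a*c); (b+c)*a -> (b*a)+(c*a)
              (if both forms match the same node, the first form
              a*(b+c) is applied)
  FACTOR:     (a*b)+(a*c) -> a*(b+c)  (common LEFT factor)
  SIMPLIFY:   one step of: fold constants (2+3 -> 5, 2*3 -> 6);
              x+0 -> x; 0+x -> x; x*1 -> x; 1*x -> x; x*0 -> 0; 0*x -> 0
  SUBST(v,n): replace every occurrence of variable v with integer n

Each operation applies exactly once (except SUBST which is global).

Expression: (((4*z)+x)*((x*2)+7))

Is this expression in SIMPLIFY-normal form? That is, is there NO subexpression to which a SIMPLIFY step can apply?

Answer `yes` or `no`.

Answer: yes

Derivation:
Expression: (((4*z)+x)*((x*2)+7))
Scanning for simplifiable subexpressions (pre-order)...
  at root: (((4*z)+x)*((x*2)+7)) (not simplifiable)
  at L: ((4*z)+x) (not simplifiable)
  at LL: (4*z) (not simplifiable)
  at R: ((x*2)+7) (not simplifiable)
  at RL: (x*2) (not simplifiable)
Result: no simplifiable subexpression found -> normal form.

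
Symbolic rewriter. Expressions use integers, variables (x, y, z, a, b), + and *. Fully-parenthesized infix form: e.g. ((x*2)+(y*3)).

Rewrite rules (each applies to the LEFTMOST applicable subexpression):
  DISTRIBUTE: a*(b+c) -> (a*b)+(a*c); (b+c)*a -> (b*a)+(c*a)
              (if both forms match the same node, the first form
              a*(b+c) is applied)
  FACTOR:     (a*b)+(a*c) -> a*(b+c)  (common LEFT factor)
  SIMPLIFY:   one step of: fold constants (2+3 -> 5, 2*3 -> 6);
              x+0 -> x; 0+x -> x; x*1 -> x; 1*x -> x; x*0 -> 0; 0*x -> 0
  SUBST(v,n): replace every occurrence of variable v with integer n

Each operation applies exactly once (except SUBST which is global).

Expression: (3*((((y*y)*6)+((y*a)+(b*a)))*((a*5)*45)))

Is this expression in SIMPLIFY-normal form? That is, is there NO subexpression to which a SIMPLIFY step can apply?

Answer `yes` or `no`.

Answer: yes

Derivation:
Expression: (3*((((y*y)*6)+((y*a)+(b*a)))*((a*5)*45)))
Scanning for simplifiable subexpressions (pre-order)...
  at root: (3*((((y*y)*6)+((y*a)+(b*a)))*((a*5)*45))) (not simplifiable)
  at R: ((((y*y)*6)+((y*a)+(b*a)))*((a*5)*45)) (not simplifiable)
  at RL: (((y*y)*6)+((y*a)+(b*a))) (not simplifiable)
  at RLL: ((y*y)*6) (not simplifiable)
  at RLLL: (y*y) (not simplifiable)
  at RLR: ((y*a)+(b*a)) (not simplifiable)
  at RLRL: (y*a) (not simplifiable)
  at RLRR: (b*a) (not simplifiable)
  at RR: ((a*5)*45) (not simplifiable)
  at RRL: (a*5) (not simplifiable)
Result: no simplifiable subexpression found -> normal form.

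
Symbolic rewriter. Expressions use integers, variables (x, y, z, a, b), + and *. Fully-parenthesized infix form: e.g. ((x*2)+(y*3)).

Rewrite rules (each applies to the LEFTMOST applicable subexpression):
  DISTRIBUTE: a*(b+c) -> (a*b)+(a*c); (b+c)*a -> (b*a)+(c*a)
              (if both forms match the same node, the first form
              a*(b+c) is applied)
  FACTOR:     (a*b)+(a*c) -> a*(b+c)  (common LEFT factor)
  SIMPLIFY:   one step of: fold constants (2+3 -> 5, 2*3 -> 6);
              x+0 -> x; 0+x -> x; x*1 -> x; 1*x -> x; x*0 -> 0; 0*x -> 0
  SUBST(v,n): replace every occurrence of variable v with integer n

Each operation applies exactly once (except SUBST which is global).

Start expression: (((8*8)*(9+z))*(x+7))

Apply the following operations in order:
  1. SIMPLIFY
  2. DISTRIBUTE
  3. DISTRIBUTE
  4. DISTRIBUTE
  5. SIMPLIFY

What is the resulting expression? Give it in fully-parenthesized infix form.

Answer: (((576*x)+((64*z)*x))+((64*(9+z))*7))

Derivation:
Start: (((8*8)*(9+z))*(x+7))
Apply SIMPLIFY at LL (target: (8*8)): (((8*8)*(9+z))*(x+7)) -> ((64*(9+z))*(x+7))
Apply DISTRIBUTE at root (target: ((64*(9+z))*(x+7))): ((64*(9+z))*(x+7)) -> (((64*(9+z))*x)+((64*(9+z))*7))
Apply DISTRIBUTE at LL (target: (64*(9+z))): (((64*(9+z))*x)+((64*(9+z))*7)) -> ((((64*9)+(64*z))*x)+((64*(9+z))*7))
Apply DISTRIBUTE at L (target: (((64*9)+(64*z))*x)): ((((64*9)+(64*z))*x)+((64*(9+z))*7)) -> ((((64*9)*x)+((64*z)*x))+((64*(9+z))*7))
Apply SIMPLIFY at LLL (target: (64*9)): ((((64*9)*x)+((64*z)*x))+((64*(9+z))*7)) -> (((576*x)+((64*z)*x))+((64*(9+z))*7))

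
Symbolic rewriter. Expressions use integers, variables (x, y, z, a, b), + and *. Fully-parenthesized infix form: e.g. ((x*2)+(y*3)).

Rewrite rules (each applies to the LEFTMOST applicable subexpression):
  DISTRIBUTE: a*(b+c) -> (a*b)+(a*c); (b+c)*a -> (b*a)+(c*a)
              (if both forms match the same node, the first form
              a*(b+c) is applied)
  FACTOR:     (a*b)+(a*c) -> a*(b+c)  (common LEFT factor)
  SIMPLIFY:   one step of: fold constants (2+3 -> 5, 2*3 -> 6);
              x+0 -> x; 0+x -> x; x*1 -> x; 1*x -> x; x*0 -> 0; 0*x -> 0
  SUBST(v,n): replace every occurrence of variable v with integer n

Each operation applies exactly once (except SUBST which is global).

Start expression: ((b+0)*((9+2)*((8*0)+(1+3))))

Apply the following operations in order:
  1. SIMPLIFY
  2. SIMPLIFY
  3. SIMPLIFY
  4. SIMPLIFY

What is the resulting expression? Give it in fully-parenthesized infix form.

Start: ((b+0)*((9+2)*((8*0)+(1+3))))
Apply SIMPLIFY at L (target: (b+0)): ((b+0)*((9+2)*((8*0)+(1+3)))) -> (b*((9+2)*((8*0)+(1+3))))
Apply SIMPLIFY at RL (target: (9+2)): (b*((9+2)*((8*0)+(1+3)))) -> (b*(11*((8*0)+(1+3))))
Apply SIMPLIFY at RRL (target: (8*0)): (b*(11*((8*0)+(1+3)))) -> (b*(11*(0+(1+3))))
Apply SIMPLIFY at RR (target: (0+(1+3))): (b*(11*(0+(1+3)))) -> (b*(11*(1+3)))

Answer: (b*(11*(1+3)))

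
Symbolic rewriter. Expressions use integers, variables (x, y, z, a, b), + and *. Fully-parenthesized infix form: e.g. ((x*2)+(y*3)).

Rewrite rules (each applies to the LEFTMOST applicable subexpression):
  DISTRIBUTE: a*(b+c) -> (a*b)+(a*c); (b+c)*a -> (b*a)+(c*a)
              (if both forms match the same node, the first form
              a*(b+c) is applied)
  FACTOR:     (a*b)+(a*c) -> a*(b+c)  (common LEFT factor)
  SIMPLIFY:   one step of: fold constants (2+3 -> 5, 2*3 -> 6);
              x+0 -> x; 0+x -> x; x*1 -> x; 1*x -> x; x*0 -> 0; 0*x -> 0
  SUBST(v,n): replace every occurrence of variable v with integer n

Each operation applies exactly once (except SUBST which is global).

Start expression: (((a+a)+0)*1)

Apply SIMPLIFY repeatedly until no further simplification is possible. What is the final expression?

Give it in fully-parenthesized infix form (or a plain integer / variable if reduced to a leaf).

Start: (((a+a)+0)*1)
Step 1: at root: (((a+a)+0)*1) -> ((a+a)+0); overall: (((a+a)+0)*1) -> ((a+a)+0)
Step 2: at root: ((a+a)+0) -> (a+a); overall: ((a+a)+0) -> (a+a)
Fixed point: (a+a)

Answer: (a+a)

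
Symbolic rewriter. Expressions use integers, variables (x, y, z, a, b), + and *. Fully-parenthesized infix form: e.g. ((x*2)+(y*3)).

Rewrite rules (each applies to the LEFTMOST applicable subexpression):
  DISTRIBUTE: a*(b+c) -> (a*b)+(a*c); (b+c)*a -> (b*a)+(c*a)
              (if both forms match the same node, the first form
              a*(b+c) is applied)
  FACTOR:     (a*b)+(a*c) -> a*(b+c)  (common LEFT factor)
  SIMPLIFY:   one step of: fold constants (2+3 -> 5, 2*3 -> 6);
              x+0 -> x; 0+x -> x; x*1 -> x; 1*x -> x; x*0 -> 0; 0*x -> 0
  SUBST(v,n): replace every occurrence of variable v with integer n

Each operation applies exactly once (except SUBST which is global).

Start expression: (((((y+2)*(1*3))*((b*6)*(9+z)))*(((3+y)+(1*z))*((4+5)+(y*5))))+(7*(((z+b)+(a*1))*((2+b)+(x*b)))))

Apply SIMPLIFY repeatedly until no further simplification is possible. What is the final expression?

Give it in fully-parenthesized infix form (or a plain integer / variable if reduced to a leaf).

Start: (((((y+2)*(1*3))*((b*6)*(9+z)))*(((3+y)+(1*z))*((4+5)+(y*5))))+(7*(((z+b)+(a*1))*((2+b)+(x*b)))))
Step 1: at LLLR: (1*3) -> 3; overall: (((((y+2)*(1*3))*((b*6)*(9+z)))*(((3+y)+(1*z))*((4+5)+(y*5))))+(7*(((z+b)+(a*1))*((2+b)+(x*b))))) -> (((((y+2)*3)*((b*6)*(9+z)))*(((3+y)+(1*z))*((4+5)+(y*5))))+(7*(((z+b)+(a*1))*((2+b)+(x*b)))))
Step 2: at LRLR: (1*z) -> z; overall: (((((y+2)*3)*((b*6)*(9+z)))*(((3+y)+(1*z))*((4+5)+(y*5))))+(7*(((z+b)+(a*1))*((2+b)+(x*b))))) -> (((((y+2)*3)*((b*6)*(9+z)))*(((3+y)+z)*((4+5)+(y*5))))+(7*(((z+b)+(a*1))*((2+b)+(x*b)))))
Step 3: at LRRL: (4+5) -> 9; overall: (((((y+2)*3)*((b*6)*(9+z)))*(((3+y)+z)*((4+5)+(y*5))))+(7*(((z+b)+(a*1))*((2+b)+(x*b))))) -> (((((y+2)*3)*((b*6)*(9+z)))*(((3+y)+z)*(9+(y*5))))+(7*(((z+b)+(a*1))*((2+b)+(x*b)))))
Step 4: at RRLR: (a*1) -> a; overall: (((((y+2)*3)*((b*6)*(9+z)))*(((3+y)+z)*(9+(y*5))))+(7*(((z+b)+(a*1))*((2+b)+(x*b))))) -> (((((y+2)*3)*((b*6)*(9+z)))*(((3+y)+z)*(9+(y*5))))+(7*(((z+b)+a)*((2+b)+(x*b)))))
Fixed point: (((((y+2)*3)*((b*6)*(9+z)))*(((3+y)+z)*(9+(y*5))))+(7*(((z+b)+a)*((2+b)+(x*b)))))

Answer: (((((y+2)*3)*((b*6)*(9+z)))*(((3+y)+z)*(9+(y*5))))+(7*(((z+b)+a)*((2+b)+(x*b)))))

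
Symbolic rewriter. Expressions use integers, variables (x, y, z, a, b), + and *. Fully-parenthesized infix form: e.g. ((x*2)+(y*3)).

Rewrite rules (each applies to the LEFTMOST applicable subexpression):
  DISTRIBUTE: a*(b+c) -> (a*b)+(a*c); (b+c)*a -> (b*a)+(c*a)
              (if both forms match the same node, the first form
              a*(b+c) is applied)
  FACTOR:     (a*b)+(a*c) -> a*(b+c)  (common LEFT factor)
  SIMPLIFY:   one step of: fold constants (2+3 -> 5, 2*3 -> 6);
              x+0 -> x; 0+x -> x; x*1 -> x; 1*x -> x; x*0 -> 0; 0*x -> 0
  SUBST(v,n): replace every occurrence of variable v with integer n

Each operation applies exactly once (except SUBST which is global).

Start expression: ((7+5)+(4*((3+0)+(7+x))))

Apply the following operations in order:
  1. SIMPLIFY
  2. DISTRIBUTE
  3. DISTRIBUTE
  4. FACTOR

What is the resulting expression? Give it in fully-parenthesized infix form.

Start: ((7+5)+(4*((3+0)+(7+x))))
Apply SIMPLIFY at L (target: (7+5)): ((7+5)+(4*((3+0)+(7+x)))) -> (12+(4*((3+0)+(7+x))))
Apply DISTRIBUTE at R (target: (4*((3+0)+(7+x)))): (12+(4*((3+0)+(7+x)))) -> (12+((4*(3+0))+(4*(7+x))))
Apply DISTRIBUTE at RL (target: (4*(3+0))): (12+((4*(3+0))+(4*(7+x)))) -> (12+(((4*3)+(4*0))+(4*(7+x))))
Apply FACTOR at RL (target: ((4*3)+(4*0))): (12+(((4*3)+(4*0))+(4*(7+x)))) -> (12+((4*(3+0))+(4*(7+x))))

Answer: (12+((4*(3+0))+(4*(7+x))))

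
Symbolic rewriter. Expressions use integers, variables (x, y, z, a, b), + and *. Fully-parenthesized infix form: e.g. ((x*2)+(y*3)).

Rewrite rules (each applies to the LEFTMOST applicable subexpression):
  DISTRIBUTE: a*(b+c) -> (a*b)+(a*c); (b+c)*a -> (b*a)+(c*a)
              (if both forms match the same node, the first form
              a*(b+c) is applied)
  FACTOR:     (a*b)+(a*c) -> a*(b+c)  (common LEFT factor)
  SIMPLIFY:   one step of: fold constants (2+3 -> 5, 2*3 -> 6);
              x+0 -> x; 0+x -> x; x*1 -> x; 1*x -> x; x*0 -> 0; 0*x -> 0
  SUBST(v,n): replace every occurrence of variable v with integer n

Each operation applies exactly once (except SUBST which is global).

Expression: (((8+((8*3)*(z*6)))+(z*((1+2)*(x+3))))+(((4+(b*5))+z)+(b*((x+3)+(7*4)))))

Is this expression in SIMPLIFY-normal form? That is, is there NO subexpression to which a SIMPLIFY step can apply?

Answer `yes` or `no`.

Expression: (((8+((8*3)*(z*6)))+(z*((1+2)*(x+3))))+(((4+(b*5))+z)+(b*((x+3)+(7*4)))))
Scanning for simplifiable subexpressions (pre-order)...
  at root: (((8+((8*3)*(z*6)))+(z*((1+2)*(x+3))))+(((4+(b*5))+z)+(b*((x+3)+(7*4))))) (not simplifiable)
  at L: ((8+((8*3)*(z*6)))+(z*((1+2)*(x+3)))) (not simplifiable)
  at LL: (8+((8*3)*(z*6))) (not simplifiable)
  at LLR: ((8*3)*(z*6)) (not simplifiable)
  at LLRL: (8*3) (SIMPLIFIABLE)
  at LLRR: (z*6) (not simplifiable)
  at LR: (z*((1+2)*(x+3))) (not simplifiable)
  at LRR: ((1+2)*(x+3)) (not simplifiable)
  at LRRL: (1+2) (SIMPLIFIABLE)
  at LRRR: (x+3) (not simplifiable)
  at R: (((4+(b*5))+z)+(b*((x+3)+(7*4)))) (not simplifiable)
  at RL: ((4+(b*5))+z) (not simplifiable)
  at RLL: (4+(b*5)) (not simplifiable)
  at RLLR: (b*5) (not simplifiable)
  at RR: (b*((x+3)+(7*4))) (not simplifiable)
  at RRR: ((x+3)+(7*4)) (not simplifiable)
  at RRRL: (x+3) (not simplifiable)
  at RRRR: (7*4) (SIMPLIFIABLE)
Found simplifiable subexpr at path LLRL: (8*3)
One SIMPLIFY step would give: (((8+(24*(z*6)))+(z*((1+2)*(x+3))))+(((4+(b*5))+z)+(b*((x+3)+(7*4)))))
-> NOT in normal form.

Answer: no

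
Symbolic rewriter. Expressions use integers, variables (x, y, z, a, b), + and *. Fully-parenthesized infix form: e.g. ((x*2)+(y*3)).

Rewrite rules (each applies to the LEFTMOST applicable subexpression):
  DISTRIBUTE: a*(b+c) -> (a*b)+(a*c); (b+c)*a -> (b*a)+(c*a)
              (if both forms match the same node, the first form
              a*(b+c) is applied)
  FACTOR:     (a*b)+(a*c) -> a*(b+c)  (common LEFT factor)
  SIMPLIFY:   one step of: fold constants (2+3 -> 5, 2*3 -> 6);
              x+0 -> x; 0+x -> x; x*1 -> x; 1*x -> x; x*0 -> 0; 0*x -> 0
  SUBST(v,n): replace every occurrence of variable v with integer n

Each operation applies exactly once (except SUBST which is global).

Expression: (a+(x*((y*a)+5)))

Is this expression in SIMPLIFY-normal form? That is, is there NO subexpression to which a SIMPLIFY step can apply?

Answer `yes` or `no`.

Expression: (a+(x*((y*a)+5)))
Scanning for simplifiable subexpressions (pre-order)...
  at root: (a+(x*((y*a)+5))) (not simplifiable)
  at R: (x*((y*a)+5)) (not simplifiable)
  at RR: ((y*a)+5) (not simplifiable)
  at RRL: (y*a) (not simplifiable)
Result: no simplifiable subexpression found -> normal form.

Answer: yes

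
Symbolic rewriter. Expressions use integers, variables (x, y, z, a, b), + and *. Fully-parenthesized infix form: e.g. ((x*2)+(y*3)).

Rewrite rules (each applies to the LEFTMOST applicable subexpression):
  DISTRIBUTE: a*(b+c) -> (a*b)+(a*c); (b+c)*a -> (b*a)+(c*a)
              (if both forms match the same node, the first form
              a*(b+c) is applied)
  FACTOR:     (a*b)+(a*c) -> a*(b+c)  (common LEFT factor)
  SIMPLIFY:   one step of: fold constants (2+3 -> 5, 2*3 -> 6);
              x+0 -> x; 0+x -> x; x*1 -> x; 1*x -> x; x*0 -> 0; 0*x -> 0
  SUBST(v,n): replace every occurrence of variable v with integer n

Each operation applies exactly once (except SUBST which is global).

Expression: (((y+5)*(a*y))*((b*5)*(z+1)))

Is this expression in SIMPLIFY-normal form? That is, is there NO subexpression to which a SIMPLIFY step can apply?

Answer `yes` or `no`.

Expression: (((y+5)*(a*y))*((b*5)*(z+1)))
Scanning for simplifiable subexpressions (pre-order)...
  at root: (((y+5)*(a*y))*((b*5)*(z+1))) (not simplifiable)
  at L: ((y+5)*(a*y)) (not simplifiable)
  at LL: (y+5) (not simplifiable)
  at LR: (a*y) (not simplifiable)
  at R: ((b*5)*(z+1)) (not simplifiable)
  at RL: (b*5) (not simplifiable)
  at RR: (z+1) (not simplifiable)
Result: no simplifiable subexpression found -> normal form.

Answer: yes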